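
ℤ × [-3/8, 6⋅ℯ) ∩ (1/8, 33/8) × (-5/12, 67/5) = {1, 2, 3, 4} × [-3/8, 67/5)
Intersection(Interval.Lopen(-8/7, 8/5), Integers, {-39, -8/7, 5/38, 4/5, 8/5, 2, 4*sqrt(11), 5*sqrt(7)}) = EmptySet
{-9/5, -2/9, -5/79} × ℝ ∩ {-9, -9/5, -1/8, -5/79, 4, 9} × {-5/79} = {-9/5, -5/79} × {-5/79}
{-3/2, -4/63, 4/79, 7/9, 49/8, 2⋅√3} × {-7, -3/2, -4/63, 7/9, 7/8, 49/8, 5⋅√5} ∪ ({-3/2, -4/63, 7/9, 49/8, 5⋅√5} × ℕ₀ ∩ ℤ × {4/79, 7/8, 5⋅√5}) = {-3/2, -4/63, 4/79, 7/9, 49/8, 2⋅√3} × {-7, -3/2, -4/63, 7/9, 7/8, 49/8, 5⋅√5}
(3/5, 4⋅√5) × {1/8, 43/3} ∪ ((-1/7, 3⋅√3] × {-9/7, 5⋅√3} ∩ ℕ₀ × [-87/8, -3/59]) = ({0, 1, …, 5} × {-9/7}) ∪ ((3/5, 4⋅√5) × {1/8, 43/3})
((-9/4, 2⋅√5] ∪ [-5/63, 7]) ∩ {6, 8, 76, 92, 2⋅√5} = {6, 2⋅√5}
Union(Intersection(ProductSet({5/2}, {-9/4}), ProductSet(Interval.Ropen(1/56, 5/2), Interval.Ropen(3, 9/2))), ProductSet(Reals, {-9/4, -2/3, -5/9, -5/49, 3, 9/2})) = ProductSet(Reals, {-9/4, -2/3, -5/9, -5/49, 3, 9/2})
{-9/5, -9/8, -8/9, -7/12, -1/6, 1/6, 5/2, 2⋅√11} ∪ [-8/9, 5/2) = {-9/5, -9/8, 2⋅√11} ∪ [-8/9, 5/2]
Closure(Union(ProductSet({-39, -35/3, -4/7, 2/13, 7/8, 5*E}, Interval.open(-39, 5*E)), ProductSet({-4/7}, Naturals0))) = Union(ProductSet({-4/7}, Naturals0), ProductSet({-39, -35/3, -4/7, 2/13, 7/8, 5*E}, Interval(-39, 5*E)))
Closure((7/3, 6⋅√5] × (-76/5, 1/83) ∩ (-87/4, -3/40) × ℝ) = ∅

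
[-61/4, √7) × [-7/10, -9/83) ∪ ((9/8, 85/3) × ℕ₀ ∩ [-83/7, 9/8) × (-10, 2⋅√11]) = [-61/4, √7) × [-7/10, -9/83)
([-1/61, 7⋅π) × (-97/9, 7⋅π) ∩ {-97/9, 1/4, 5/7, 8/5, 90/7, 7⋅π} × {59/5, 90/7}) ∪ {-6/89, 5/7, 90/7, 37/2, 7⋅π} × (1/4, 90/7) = ({1/4, 5/7, 8/5, 90/7} × {59/5, 90/7}) ∪ ({-6/89, 5/7, 90/7, 37/2, 7⋅π} × (1/4, 90/7))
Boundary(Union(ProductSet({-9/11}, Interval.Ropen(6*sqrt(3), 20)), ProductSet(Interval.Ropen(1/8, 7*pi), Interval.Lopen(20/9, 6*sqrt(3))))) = Union(ProductSet({-9/11}, Interval(6*sqrt(3), 20)), ProductSet({1/8, 7*pi}, Interval(20/9, 6*sqrt(3))), ProductSet(Interval(1/8, 7*pi), {20/9, 6*sqrt(3)}))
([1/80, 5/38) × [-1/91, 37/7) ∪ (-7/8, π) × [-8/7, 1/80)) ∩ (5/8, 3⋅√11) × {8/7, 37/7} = ∅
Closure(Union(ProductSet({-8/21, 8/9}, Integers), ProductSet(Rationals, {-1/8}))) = Union(ProductSet({-8/21, 8/9}, Integers), ProductSet(Reals, {-1/8}))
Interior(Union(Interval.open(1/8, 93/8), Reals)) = Interval(-oo, oo)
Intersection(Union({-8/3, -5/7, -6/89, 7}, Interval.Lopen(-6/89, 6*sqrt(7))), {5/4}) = {5/4}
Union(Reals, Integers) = Reals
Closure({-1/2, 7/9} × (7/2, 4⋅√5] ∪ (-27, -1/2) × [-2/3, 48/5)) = ({-27, -1/2} × [-2/3, 48/5]) ∪ ([-27, -1/2] × {-2/3, 48/5}) ∪ ((-27, -1/2) × [-2/3, 48/5)) ∪ ({-1/2, 7/9} × [7/2, 4⋅√5])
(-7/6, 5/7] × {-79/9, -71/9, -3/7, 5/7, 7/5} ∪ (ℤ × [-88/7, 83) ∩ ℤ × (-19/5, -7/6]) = (ℤ × (-19/5, -7/6]) ∪ ((-7/6, 5/7] × {-79/9, -71/9, -3/7, 5/7, 7/5})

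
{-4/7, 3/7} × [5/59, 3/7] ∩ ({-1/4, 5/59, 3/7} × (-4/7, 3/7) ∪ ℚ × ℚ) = ({3/7} × [5/59, 3/7)) ∪ ({-4/7, 3/7} × (ℚ ∩ [5/59, 3/7]))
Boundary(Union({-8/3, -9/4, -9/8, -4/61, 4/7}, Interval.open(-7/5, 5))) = {-8/3, -9/4, -7/5, 5}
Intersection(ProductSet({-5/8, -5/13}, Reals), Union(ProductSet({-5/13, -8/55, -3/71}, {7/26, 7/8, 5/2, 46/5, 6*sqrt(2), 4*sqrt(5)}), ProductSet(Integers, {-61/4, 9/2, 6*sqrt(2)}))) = ProductSet({-5/13}, {7/26, 7/8, 5/2, 46/5, 6*sqrt(2), 4*sqrt(5)})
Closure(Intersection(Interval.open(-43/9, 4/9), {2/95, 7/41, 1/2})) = {2/95, 7/41}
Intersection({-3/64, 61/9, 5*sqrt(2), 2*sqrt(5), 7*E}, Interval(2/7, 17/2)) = {61/9, 5*sqrt(2), 2*sqrt(5)}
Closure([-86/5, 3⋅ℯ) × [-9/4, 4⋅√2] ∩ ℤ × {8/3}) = {-17, -16, …, 8} × {8/3}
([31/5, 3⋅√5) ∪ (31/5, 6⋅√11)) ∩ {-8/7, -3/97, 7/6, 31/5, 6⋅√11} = {31/5}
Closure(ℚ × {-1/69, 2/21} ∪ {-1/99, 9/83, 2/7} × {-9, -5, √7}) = (ℝ × {-1/69, 2/21}) ∪ ({-1/99, 9/83, 2/7} × {-9, -5, √7})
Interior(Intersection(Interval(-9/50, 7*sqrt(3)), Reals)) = Interval.open(-9/50, 7*sqrt(3))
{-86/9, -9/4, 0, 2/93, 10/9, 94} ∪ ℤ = ℤ ∪ {-86/9, -9/4, 2/93, 10/9}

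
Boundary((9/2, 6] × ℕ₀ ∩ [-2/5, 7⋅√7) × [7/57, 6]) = [9/2, 6] × {1, 2, …, 6}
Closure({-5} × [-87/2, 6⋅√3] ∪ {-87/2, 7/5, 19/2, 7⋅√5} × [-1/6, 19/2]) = ({-5} × [-87/2, 6⋅√3]) ∪ ({-87/2, 7/5, 19/2, 7⋅√5} × [-1/6, 19/2])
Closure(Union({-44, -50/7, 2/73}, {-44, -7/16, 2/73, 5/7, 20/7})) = {-44, -50/7, -7/16, 2/73, 5/7, 20/7}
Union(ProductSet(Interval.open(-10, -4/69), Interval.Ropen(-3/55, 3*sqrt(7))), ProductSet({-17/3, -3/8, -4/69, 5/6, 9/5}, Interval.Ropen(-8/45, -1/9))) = Union(ProductSet({-17/3, -3/8, -4/69, 5/6, 9/5}, Interval.Ropen(-8/45, -1/9)), ProductSet(Interval.open(-10, -4/69), Interval.Ropen(-3/55, 3*sqrt(7))))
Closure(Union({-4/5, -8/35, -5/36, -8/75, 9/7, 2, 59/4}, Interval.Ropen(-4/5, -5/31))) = Union({-5/36, -8/75, 9/7, 2, 59/4}, Interval(-4/5, -5/31))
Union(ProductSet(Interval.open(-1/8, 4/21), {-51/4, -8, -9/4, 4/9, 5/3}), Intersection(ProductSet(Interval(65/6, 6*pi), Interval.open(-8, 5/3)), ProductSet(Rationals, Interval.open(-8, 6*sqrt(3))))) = Union(ProductSet(Intersection(Interval(65/6, 6*pi), Rationals), Interval.open(-8, 5/3)), ProductSet(Interval.open(-1/8, 4/21), {-51/4, -8, -9/4, 4/9, 5/3}))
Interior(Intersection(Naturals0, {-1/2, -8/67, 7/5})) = EmptySet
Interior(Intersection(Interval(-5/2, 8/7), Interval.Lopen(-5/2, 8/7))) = Interval.open(-5/2, 8/7)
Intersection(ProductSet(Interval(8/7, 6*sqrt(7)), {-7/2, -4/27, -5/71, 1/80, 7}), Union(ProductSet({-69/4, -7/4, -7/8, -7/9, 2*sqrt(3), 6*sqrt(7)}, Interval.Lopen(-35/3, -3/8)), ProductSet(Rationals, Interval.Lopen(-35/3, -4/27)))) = Union(ProductSet({2*sqrt(3), 6*sqrt(7)}, {-7/2}), ProductSet(Intersection(Interval(8/7, 6*sqrt(7)), Rationals), {-7/2, -4/27}))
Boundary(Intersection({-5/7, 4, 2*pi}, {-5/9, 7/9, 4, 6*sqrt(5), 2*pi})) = {4, 2*pi}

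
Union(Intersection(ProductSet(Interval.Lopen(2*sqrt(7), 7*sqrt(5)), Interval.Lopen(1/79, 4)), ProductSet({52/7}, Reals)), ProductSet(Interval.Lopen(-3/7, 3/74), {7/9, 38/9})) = Union(ProductSet({52/7}, Interval.Lopen(1/79, 4)), ProductSet(Interval.Lopen(-3/7, 3/74), {7/9, 38/9}))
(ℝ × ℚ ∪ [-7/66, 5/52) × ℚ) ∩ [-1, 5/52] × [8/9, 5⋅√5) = [-1, 5/52] × (ℚ ∩ [8/9, 5⋅√5))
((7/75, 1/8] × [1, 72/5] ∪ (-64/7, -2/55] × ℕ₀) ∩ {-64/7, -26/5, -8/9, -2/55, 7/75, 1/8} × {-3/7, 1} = {-26/5, -8/9, -2/55, 1/8} × {1}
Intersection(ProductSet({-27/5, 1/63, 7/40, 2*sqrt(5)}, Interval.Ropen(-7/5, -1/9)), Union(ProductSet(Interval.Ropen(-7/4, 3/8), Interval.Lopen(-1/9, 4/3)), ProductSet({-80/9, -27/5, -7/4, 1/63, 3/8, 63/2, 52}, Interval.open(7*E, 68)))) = EmptySet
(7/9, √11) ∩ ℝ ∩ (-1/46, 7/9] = ∅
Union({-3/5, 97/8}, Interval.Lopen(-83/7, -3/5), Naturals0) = Union({97/8}, Interval.Lopen(-83/7, -3/5), Naturals0)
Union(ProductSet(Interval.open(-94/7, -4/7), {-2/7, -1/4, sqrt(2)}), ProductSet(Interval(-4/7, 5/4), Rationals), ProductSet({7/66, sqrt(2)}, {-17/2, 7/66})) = Union(ProductSet({7/66, sqrt(2)}, {-17/2, 7/66}), ProductSet(Interval.open(-94/7, -4/7), {-2/7, -1/4, sqrt(2)}), ProductSet(Interval(-4/7, 5/4), Rationals))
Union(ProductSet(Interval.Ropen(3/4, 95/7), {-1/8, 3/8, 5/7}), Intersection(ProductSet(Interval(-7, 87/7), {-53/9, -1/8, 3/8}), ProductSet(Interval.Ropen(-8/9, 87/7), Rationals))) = Union(ProductSet(Interval.Ropen(-8/9, 87/7), {-53/9, -1/8, 3/8}), ProductSet(Interval.Ropen(3/4, 95/7), {-1/8, 3/8, 5/7}))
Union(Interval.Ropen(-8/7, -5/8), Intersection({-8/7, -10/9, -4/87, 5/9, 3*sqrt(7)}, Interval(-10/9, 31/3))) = Union({-4/87, 5/9, 3*sqrt(7)}, Interval.Ropen(-8/7, -5/8))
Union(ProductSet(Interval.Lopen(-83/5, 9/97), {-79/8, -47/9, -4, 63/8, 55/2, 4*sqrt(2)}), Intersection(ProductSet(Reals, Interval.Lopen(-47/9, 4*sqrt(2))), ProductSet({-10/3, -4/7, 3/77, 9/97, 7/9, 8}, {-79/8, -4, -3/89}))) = Union(ProductSet({-10/3, -4/7, 3/77, 9/97, 7/9, 8}, {-4, -3/89}), ProductSet(Interval.Lopen(-83/5, 9/97), {-79/8, -47/9, -4, 63/8, 55/2, 4*sqrt(2)}))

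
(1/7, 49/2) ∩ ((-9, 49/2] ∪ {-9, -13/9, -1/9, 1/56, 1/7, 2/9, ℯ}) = (1/7, 49/2)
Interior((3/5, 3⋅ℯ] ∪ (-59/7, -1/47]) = (-59/7, -1/47) ∪ (3/5, 3⋅ℯ)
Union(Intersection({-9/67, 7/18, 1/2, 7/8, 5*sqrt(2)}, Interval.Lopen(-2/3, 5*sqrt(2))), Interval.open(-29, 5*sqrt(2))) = Interval.Lopen(-29, 5*sqrt(2))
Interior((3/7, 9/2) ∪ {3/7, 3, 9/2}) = (3/7, 9/2)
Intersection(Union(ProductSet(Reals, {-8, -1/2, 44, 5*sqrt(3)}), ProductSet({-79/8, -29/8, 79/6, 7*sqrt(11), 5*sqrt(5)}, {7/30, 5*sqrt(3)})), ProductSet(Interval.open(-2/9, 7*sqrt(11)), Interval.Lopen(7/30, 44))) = ProductSet(Interval.open(-2/9, 7*sqrt(11)), {44, 5*sqrt(3)})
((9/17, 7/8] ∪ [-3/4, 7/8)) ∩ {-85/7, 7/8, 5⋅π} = {7/8}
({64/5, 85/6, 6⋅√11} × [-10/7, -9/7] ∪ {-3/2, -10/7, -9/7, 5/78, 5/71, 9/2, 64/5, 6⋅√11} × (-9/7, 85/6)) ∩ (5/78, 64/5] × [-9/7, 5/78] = ({64/5} × {-9/7}) ∪ ({5/71, 9/2, 64/5} × (-9/7, 5/78])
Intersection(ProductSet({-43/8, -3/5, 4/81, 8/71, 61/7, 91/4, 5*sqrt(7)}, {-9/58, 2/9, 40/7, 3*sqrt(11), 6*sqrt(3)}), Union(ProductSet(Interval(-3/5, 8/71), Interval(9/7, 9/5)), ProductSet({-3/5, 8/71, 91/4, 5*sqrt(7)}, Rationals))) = ProductSet({-3/5, 8/71, 91/4, 5*sqrt(7)}, {-9/58, 2/9, 40/7})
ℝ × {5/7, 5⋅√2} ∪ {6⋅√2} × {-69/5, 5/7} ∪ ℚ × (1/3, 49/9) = (ℚ × (1/3, 49/9)) ∪ (ℝ × {5/7, 5⋅√2}) ∪ ({6⋅√2} × {-69/5, 5/7})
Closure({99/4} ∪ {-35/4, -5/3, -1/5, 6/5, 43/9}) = {-35/4, -5/3, -1/5, 6/5, 43/9, 99/4}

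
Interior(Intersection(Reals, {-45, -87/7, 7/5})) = EmptySet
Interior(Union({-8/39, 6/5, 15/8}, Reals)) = Reals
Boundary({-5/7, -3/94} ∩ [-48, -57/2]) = ∅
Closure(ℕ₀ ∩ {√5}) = ∅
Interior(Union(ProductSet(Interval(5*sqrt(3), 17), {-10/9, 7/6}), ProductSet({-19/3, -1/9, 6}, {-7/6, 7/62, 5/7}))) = EmptySet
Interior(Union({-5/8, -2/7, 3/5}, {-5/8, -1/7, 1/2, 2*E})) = EmptySet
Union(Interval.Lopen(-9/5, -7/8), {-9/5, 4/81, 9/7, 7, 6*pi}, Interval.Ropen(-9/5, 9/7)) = Union({7, 6*pi}, Interval(-9/5, 9/7))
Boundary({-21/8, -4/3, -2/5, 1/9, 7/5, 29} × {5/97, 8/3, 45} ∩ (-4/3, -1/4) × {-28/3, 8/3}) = {-2/5} × {8/3}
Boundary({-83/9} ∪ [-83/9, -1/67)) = {-83/9, -1/67}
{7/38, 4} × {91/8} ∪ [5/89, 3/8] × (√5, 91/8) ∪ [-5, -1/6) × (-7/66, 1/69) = ({7/38, 4} × {91/8}) ∪ ([-5, -1/6) × (-7/66, 1/69)) ∪ ([5/89, 3/8] × (√5, 91/8))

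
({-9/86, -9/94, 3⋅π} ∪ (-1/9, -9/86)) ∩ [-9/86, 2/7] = {-9/86, -9/94}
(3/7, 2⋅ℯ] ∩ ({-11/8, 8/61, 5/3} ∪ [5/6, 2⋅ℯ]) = [5/6, 2⋅ℯ]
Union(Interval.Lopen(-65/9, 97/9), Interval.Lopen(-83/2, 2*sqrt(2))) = Interval.Lopen(-83/2, 97/9)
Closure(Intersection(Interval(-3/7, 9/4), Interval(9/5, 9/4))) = Interval(9/5, 9/4)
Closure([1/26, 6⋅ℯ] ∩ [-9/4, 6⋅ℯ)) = [1/26, 6⋅ℯ]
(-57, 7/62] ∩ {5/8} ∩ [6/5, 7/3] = ∅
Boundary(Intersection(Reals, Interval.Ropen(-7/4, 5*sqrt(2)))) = {-7/4, 5*sqrt(2)}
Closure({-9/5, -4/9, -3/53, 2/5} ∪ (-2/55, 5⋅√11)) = {-9/5, -4/9, -3/53} ∪ [-2/55, 5⋅√11]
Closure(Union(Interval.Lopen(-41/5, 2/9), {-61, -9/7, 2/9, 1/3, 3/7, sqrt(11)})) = Union({-61, 1/3, 3/7, sqrt(11)}, Interval(-41/5, 2/9))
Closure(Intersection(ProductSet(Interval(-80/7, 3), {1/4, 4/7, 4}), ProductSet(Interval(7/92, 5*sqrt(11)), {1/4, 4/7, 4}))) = ProductSet(Interval(7/92, 3), {1/4, 4/7, 4})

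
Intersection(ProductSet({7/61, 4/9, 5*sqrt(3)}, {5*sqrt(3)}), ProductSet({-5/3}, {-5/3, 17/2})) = EmptySet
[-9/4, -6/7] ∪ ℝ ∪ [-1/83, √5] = (-∞, ∞)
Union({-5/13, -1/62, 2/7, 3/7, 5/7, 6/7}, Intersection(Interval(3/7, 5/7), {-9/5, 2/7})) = {-5/13, -1/62, 2/7, 3/7, 5/7, 6/7}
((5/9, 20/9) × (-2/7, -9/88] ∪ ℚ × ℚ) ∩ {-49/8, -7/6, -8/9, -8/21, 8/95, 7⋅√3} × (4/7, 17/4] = {-49/8, -7/6, -8/9, -8/21, 8/95} × (ℚ ∩ (4/7, 17/4])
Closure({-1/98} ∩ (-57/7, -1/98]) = {-1/98}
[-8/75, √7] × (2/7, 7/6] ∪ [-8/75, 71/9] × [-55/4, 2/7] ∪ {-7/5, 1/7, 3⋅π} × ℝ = ({-7/5, 1/7, 3⋅π} × ℝ) ∪ ([-8/75, 71/9] × [-55/4, 2/7]) ∪ ([-8/75, √7] × (2/7, 7/6])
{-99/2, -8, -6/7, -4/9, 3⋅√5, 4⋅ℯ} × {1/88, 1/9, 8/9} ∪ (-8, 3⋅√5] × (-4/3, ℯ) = ((-8, 3⋅√5] × (-4/3, ℯ)) ∪ ({-99/2, -8, -6/7, -4/9, 3⋅√5, 4⋅ℯ} × {1/88, 1/9, 8/9})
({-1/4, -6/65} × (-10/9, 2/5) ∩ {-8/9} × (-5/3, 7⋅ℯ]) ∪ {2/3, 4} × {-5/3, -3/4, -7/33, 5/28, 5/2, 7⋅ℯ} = {2/3, 4} × {-5/3, -3/4, -7/33, 5/28, 5/2, 7⋅ℯ}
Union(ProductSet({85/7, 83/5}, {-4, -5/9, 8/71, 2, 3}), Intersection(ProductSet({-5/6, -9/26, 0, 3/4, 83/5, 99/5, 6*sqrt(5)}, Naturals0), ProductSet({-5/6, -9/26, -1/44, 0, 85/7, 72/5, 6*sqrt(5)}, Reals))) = Union(ProductSet({85/7, 83/5}, {-4, -5/9, 8/71, 2, 3}), ProductSet({-5/6, -9/26, 0, 6*sqrt(5)}, Naturals0))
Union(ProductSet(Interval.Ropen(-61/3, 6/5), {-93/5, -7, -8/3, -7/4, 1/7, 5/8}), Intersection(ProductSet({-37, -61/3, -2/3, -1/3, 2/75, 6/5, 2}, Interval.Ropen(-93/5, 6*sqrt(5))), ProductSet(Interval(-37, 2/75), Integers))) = Union(ProductSet({-37, -61/3, -2/3, -1/3, 2/75}, Range(-18, 14, 1)), ProductSet(Interval.Ropen(-61/3, 6/5), {-93/5, -7, -8/3, -7/4, 1/7, 5/8}))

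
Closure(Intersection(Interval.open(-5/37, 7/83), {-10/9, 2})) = EmptySet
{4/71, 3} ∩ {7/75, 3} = {3}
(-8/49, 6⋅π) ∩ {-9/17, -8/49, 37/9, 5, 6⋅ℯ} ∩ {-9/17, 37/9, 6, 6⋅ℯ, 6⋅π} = {37/9, 6⋅ℯ}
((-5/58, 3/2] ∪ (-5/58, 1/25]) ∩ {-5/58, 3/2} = {3/2}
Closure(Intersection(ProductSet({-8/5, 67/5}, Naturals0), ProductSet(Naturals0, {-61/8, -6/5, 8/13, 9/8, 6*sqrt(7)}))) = EmptySet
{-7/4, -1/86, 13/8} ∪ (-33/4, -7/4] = (-33/4, -7/4] ∪ {-1/86, 13/8}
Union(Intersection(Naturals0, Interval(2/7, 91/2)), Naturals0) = Union(Naturals0, Range(1, 46, 1))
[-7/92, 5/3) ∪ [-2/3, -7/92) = [-2/3, 5/3)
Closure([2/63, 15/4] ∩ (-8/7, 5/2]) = [2/63, 5/2]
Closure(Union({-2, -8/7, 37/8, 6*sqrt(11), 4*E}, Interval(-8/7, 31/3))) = Union({-2, 6*sqrt(11), 4*E}, Interval(-8/7, 31/3))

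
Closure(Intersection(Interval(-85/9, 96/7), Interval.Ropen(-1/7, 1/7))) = Interval(-1/7, 1/7)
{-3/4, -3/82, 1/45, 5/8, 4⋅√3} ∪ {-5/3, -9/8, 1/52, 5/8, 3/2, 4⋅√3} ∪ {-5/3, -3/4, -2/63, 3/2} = {-5/3, -9/8, -3/4, -3/82, -2/63, 1/52, 1/45, 5/8, 3/2, 4⋅√3}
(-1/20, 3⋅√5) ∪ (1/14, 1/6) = (-1/20, 3⋅√5)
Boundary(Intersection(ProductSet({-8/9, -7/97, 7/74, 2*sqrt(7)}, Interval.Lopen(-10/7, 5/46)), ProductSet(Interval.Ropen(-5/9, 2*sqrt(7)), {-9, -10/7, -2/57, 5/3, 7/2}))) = ProductSet({-7/97, 7/74}, {-2/57})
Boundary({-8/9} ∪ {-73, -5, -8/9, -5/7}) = {-73, -5, -8/9, -5/7}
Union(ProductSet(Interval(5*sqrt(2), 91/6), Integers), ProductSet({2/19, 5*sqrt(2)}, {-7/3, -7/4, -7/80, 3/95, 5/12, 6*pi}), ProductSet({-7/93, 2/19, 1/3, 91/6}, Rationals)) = Union(ProductSet({2/19, 5*sqrt(2)}, {-7/3, -7/4, -7/80, 3/95, 5/12, 6*pi}), ProductSet({-7/93, 2/19, 1/3, 91/6}, Rationals), ProductSet(Interval(5*sqrt(2), 91/6), Integers))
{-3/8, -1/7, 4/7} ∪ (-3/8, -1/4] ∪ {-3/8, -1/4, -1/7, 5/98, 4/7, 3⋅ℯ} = [-3/8, -1/4] ∪ {-1/7, 5/98, 4/7, 3⋅ℯ}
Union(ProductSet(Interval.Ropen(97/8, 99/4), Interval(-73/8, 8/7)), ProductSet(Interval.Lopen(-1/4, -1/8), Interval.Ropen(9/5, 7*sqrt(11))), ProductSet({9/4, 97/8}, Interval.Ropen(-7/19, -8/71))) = Union(ProductSet({9/4, 97/8}, Interval.Ropen(-7/19, -8/71)), ProductSet(Interval.Lopen(-1/4, -1/8), Interval.Ropen(9/5, 7*sqrt(11))), ProductSet(Interval.Ropen(97/8, 99/4), Interval(-73/8, 8/7)))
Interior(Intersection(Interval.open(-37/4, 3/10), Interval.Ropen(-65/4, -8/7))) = Interval.open(-37/4, -8/7)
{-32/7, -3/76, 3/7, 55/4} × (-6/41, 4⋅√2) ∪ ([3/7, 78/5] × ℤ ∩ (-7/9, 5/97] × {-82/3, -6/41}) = {-32/7, -3/76, 3/7, 55/4} × (-6/41, 4⋅√2)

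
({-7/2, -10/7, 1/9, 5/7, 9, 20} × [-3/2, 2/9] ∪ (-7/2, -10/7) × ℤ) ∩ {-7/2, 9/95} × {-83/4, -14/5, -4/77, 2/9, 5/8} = {-7/2} × {-4/77, 2/9}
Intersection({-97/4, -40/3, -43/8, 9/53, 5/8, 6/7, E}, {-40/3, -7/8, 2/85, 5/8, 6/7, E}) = {-40/3, 5/8, 6/7, E}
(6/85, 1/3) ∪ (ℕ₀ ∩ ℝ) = ℕ₀ ∪ (6/85, 1/3)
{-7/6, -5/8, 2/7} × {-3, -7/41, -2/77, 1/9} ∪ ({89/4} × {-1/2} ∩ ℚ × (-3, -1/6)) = ({89/4} × {-1/2}) ∪ ({-7/6, -5/8, 2/7} × {-3, -7/41, -2/77, 1/9})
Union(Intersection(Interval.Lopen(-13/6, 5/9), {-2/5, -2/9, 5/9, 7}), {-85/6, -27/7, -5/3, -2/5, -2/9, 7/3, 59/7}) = {-85/6, -27/7, -5/3, -2/5, -2/9, 5/9, 7/3, 59/7}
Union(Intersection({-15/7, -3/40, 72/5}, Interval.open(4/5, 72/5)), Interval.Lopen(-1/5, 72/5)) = Interval.Lopen(-1/5, 72/5)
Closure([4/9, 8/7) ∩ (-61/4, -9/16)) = ∅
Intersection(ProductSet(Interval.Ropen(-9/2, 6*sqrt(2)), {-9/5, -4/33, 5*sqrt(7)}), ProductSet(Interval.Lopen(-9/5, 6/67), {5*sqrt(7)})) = ProductSet(Interval.Lopen(-9/5, 6/67), {5*sqrt(7)})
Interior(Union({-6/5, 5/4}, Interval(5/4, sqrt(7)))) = Interval.open(5/4, sqrt(7))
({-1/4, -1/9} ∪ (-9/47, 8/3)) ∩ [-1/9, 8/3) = [-1/9, 8/3)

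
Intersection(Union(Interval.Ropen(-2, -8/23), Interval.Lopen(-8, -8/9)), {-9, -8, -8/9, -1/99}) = {-8/9}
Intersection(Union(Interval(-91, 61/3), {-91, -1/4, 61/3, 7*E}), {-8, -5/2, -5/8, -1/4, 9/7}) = {-8, -5/2, -5/8, -1/4, 9/7}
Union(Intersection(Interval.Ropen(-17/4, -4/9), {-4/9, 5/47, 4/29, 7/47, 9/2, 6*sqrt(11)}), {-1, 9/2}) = {-1, 9/2}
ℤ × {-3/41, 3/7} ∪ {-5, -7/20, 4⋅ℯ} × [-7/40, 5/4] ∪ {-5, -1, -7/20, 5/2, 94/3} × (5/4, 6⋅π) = (ℤ × {-3/41, 3/7}) ∪ ({-5, -7/20, 4⋅ℯ} × [-7/40, 5/4]) ∪ ({-5, -1, -7/20, 5/2, 94/3} × (5/4, 6⋅π))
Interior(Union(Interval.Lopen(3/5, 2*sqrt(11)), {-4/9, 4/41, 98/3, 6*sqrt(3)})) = Interval.open(3/5, 2*sqrt(11))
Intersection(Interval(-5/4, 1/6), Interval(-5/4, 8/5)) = Interval(-5/4, 1/6)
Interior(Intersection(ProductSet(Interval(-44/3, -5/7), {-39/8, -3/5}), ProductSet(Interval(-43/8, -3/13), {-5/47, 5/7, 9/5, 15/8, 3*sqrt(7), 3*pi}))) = EmptySet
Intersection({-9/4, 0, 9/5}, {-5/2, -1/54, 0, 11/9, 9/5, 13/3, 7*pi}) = {0, 9/5}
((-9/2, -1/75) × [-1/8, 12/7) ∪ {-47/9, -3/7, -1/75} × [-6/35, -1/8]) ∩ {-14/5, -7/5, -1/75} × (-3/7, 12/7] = ({-1/75} × [-6/35, -1/8]) ∪ ({-14/5, -7/5} × [-1/8, 12/7))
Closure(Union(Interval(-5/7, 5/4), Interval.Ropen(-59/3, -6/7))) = Union(Interval(-59/3, -6/7), Interval(-5/7, 5/4))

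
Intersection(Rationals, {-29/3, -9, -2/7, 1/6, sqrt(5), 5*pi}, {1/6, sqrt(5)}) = {1/6}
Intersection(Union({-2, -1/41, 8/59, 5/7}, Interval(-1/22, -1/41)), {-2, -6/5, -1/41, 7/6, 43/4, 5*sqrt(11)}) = {-2, -1/41}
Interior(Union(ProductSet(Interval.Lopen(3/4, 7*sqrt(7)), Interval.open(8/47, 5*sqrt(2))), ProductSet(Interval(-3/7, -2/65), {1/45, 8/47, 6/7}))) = ProductSet(Interval.open(3/4, 7*sqrt(7)), Interval.open(8/47, 5*sqrt(2)))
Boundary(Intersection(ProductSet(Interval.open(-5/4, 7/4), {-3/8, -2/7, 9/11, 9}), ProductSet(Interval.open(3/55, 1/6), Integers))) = ProductSet(Interval(3/55, 1/6), {9})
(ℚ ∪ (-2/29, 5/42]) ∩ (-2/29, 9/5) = (-2/29, 5/42] ∪ (ℚ ∩ (-2/29, 9/5))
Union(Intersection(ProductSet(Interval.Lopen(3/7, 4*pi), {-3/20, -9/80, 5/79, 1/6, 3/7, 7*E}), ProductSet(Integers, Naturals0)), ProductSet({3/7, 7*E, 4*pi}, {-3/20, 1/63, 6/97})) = ProductSet({3/7, 7*E, 4*pi}, {-3/20, 1/63, 6/97})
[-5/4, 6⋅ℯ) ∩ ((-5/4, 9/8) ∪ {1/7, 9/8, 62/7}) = (-5/4, 9/8] ∪ {62/7}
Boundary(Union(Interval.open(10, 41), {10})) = {10, 41}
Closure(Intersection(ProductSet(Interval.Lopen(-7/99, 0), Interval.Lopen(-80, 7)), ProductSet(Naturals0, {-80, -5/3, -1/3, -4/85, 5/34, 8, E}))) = ProductSet(Range(0, 1, 1), {-5/3, -1/3, -4/85, 5/34, E})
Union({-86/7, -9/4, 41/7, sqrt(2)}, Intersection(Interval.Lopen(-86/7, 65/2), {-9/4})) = {-86/7, -9/4, 41/7, sqrt(2)}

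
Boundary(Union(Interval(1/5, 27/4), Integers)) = Union(Complement(Integers, Interval.open(1/5, 27/4)), {1/5, 27/4})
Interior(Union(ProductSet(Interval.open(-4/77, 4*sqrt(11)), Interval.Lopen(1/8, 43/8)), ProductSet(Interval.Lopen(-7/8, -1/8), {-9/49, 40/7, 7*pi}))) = ProductSet(Interval.open(-4/77, 4*sqrt(11)), Interval.open(1/8, 43/8))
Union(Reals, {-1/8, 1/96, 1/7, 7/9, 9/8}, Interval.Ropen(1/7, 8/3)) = Interval(-oo, oo)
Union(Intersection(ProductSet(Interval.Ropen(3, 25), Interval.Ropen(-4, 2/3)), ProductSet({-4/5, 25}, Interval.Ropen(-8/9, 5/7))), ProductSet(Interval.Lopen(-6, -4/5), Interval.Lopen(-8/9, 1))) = ProductSet(Interval.Lopen(-6, -4/5), Interval.Lopen(-8/9, 1))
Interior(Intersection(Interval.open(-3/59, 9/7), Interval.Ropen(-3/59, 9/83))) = Interval.open(-3/59, 9/83)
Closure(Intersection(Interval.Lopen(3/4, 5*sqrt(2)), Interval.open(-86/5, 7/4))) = Interval(3/4, 7/4)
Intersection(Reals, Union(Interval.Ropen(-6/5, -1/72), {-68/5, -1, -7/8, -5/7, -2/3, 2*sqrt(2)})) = Union({-68/5, 2*sqrt(2)}, Interval.Ropen(-6/5, -1/72))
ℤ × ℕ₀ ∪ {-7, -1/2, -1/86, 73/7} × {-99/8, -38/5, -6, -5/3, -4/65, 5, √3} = (ℤ × ℕ₀) ∪ ({-7, -1/2, -1/86, 73/7} × {-99/8, -38/5, -6, -5/3, -4/65, 5, √3})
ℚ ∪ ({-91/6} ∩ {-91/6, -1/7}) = ℚ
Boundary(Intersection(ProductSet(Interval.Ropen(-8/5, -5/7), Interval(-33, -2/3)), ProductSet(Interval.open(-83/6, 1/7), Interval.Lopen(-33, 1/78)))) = Union(ProductSet({-8/5, -5/7}, Interval(-33, -2/3)), ProductSet(Interval(-8/5, -5/7), {-33, -2/3}))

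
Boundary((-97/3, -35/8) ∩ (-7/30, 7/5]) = ∅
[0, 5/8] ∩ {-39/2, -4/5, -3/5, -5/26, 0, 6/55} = {0, 6/55}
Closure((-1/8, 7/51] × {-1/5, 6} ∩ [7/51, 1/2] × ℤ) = {7/51} × {6}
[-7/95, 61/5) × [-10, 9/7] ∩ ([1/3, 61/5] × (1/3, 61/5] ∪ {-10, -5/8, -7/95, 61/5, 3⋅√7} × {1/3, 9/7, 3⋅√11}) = ({-7/95, 3⋅√7} × {1/3, 9/7}) ∪ ([1/3, 61/5) × (1/3, 9/7])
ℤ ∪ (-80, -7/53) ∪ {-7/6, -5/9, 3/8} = ℤ ∪ [-80, -7/53) ∪ {3/8}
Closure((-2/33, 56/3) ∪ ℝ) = (-∞, ∞)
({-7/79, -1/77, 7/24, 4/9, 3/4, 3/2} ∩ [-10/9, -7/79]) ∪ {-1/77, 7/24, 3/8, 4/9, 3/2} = {-7/79, -1/77, 7/24, 3/8, 4/9, 3/2}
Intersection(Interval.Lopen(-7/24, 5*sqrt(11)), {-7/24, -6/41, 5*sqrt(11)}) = {-6/41, 5*sqrt(11)}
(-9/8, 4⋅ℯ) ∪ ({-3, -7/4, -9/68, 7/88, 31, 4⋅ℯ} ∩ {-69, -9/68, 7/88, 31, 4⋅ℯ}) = (-9/8, 4⋅ℯ] ∪ {31}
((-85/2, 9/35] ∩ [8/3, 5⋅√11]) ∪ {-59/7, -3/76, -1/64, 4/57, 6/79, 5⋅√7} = {-59/7, -3/76, -1/64, 4/57, 6/79, 5⋅√7}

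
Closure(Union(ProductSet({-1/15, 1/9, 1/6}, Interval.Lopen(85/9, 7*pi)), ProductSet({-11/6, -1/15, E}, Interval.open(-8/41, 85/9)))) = Union(ProductSet({-11/6, -1/15, E}, Interval(-8/41, 85/9)), ProductSet({-1/15, 1/9, 1/6}, Interval(85/9, 7*pi)))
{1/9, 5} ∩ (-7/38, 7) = {1/9, 5}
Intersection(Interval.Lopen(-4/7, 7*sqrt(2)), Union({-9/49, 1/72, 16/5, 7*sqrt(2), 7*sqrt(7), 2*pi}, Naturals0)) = Union({-9/49, 1/72, 16/5, 7*sqrt(2), 2*pi}, Range(0, 10, 1))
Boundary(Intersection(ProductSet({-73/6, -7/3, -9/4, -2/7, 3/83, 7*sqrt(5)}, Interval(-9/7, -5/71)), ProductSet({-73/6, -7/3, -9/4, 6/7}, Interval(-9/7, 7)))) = ProductSet({-73/6, -7/3, -9/4}, Interval(-9/7, -5/71))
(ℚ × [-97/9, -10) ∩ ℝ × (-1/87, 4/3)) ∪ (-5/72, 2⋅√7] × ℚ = (-5/72, 2⋅√7] × ℚ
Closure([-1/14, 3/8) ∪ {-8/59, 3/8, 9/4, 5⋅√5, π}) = {-8/59, 9/4, 5⋅√5, π} ∪ [-1/14, 3/8]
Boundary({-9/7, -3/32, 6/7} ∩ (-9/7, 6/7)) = {-3/32}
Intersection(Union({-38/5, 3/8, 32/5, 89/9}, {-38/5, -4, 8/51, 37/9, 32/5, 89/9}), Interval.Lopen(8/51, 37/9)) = {3/8, 37/9}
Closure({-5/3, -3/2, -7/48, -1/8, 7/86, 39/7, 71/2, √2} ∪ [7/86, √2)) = {-5/3, -3/2, -7/48, -1/8, 39/7, 71/2} ∪ [7/86, √2]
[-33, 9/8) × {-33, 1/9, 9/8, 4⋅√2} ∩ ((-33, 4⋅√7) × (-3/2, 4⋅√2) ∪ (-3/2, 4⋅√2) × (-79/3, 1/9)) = (-33, 9/8) × {1/9, 9/8}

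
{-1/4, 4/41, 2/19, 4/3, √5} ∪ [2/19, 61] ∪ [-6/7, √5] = [-6/7, 61]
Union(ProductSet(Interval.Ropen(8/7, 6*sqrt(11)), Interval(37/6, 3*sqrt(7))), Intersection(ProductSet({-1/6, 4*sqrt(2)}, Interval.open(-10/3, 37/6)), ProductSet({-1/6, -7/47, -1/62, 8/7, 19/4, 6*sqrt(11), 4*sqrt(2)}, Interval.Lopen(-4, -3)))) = Union(ProductSet({-1/6, 4*sqrt(2)}, Interval.Lopen(-10/3, -3)), ProductSet(Interval.Ropen(8/7, 6*sqrt(11)), Interval(37/6, 3*sqrt(7))))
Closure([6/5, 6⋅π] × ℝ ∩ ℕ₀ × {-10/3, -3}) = {2, 3, …, 18} × {-10/3, -3}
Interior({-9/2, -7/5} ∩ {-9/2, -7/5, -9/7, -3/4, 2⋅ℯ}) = ∅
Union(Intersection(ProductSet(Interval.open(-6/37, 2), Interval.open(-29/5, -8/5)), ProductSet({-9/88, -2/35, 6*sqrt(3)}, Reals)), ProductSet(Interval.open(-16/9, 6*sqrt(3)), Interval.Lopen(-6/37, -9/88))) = Union(ProductSet({-9/88, -2/35}, Interval.open(-29/5, -8/5)), ProductSet(Interval.open(-16/9, 6*sqrt(3)), Interval.Lopen(-6/37, -9/88)))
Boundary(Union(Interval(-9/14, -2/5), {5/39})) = {-9/14, -2/5, 5/39}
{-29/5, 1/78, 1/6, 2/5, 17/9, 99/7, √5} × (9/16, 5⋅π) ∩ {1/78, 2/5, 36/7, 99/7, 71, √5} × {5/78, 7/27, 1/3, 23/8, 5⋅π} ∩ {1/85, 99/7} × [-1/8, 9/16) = ∅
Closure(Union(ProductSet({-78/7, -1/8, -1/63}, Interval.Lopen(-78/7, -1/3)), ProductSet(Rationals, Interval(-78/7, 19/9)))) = ProductSet(Reals, Interval(-78/7, 19/9))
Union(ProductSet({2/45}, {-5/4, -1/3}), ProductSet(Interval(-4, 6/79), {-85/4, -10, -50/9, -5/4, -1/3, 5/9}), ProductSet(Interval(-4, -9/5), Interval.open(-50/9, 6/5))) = Union(ProductSet(Interval(-4, -9/5), Interval.open(-50/9, 6/5)), ProductSet(Interval(-4, 6/79), {-85/4, -10, -50/9, -5/4, -1/3, 5/9}))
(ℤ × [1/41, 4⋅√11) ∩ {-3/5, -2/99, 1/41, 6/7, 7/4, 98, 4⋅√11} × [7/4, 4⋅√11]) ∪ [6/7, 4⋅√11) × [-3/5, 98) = ({98} × [7/4, 4⋅√11)) ∪ ([6/7, 4⋅√11) × [-3/5, 98))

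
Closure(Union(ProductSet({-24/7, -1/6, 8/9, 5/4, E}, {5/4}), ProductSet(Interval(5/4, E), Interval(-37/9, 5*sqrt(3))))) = Union(ProductSet({-24/7, -1/6, 8/9, 5/4, E}, {5/4}), ProductSet(Interval(5/4, E), Interval(-37/9, 5*sqrt(3))))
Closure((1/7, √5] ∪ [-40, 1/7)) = [-40, √5]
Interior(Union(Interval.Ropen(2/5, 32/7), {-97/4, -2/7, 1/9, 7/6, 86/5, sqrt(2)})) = Interval.open(2/5, 32/7)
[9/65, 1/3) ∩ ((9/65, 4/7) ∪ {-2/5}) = (9/65, 1/3)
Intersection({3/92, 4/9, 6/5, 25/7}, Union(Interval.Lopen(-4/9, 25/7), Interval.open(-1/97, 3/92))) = {3/92, 4/9, 6/5, 25/7}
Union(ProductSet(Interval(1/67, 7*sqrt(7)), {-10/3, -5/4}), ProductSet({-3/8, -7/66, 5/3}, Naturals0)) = Union(ProductSet({-3/8, -7/66, 5/3}, Naturals0), ProductSet(Interval(1/67, 7*sqrt(7)), {-10/3, -5/4}))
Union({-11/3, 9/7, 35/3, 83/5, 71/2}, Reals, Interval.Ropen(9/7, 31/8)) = Interval(-oo, oo)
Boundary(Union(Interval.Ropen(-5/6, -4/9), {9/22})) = {-5/6, -4/9, 9/22}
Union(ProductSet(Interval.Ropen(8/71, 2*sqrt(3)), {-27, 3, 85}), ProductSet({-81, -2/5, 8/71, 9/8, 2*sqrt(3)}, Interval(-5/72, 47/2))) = Union(ProductSet({-81, -2/5, 8/71, 9/8, 2*sqrt(3)}, Interval(-5/72, 47/2)), ProductSet(Interval.Ropen(8/71, 2*sqrt(3)), {-27, 3, 85}))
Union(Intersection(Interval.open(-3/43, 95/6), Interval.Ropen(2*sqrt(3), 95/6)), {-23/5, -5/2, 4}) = Union({-23/5, -5/2}, Interval.Ropen(2*sqrt(3), 95/6))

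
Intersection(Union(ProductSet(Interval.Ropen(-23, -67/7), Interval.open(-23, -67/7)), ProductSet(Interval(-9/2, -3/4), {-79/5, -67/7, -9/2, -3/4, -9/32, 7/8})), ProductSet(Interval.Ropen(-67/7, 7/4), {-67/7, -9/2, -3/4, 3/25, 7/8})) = ProductSet(Interval(-9/2, -3/4), {-67/7, -9/2, -3/4, 7/8})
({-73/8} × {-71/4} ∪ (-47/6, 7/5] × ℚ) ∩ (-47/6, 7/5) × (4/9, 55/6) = (-47/6, 7/5) × (ℚ ∩ (4/9, 55/6))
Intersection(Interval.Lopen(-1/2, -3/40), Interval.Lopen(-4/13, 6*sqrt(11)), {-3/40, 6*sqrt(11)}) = {-3/40}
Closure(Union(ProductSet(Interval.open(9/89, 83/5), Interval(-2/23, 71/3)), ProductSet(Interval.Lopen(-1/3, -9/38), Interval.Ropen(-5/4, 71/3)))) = Union(ProductSet({-1/3, -9/38}, Interval(-5/4, 71/3)), ProductSet(Interval(-1/3, -9/38), {-5/4, 71/3}), ProductSet(Interval.Lopen(-1/3, -9/38), Interval.Ropen(-5/4, 71/3)), ProductSet(Interval(9/89, 83/5), Interval(-2/23, 71/3)))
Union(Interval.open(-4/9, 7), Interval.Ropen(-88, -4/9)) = Union(Interval.Ropen(-88, -4/9), Interval.open(-4/9, 7))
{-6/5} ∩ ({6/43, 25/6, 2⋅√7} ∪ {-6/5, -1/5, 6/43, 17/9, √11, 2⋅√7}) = {-6/5}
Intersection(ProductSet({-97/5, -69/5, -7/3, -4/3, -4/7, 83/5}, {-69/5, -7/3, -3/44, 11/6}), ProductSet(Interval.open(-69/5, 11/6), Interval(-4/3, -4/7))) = EmptySet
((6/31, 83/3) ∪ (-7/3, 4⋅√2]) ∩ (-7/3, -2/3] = (-7/3, -2/3]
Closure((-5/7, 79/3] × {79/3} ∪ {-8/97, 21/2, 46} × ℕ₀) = ({-8/97, 21/2, 46} × ℕ₀) ∪ ([-5/7, 79/3] × {79/3})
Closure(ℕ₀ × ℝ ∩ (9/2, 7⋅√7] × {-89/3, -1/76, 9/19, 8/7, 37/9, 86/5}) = {5, 6, …, 18} × {-89/3, -1/76, 9/19, 8/7, 37/9, 86/5}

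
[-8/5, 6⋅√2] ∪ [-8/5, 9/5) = [-8/5, 6⋅√2]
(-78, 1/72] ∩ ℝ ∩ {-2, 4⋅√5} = {-2}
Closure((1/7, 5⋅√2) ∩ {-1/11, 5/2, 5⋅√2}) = {5/2}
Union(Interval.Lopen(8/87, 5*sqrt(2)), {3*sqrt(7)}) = Union({3*sqrt(7)}, Interval.Lopen(8/87, 5*sqrt(2)))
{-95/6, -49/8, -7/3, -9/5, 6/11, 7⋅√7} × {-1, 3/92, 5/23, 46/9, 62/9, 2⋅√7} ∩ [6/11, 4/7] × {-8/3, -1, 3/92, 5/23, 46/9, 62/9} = {6/11} × {-1, 3/92, 5/23, 46/9, 62/9}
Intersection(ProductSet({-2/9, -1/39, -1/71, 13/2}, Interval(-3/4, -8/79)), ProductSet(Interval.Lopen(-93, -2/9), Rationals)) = ProductSet({-2/9}, Intersection(Interval(-3/4, -8/79), Rationals))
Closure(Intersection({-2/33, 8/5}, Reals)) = {-2/33, 8/5}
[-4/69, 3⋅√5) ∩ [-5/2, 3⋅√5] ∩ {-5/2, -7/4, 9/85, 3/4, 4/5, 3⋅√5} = {9/85, 3/4, 4/5}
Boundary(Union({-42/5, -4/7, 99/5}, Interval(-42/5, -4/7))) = {-42/5, -4/7, 99/5}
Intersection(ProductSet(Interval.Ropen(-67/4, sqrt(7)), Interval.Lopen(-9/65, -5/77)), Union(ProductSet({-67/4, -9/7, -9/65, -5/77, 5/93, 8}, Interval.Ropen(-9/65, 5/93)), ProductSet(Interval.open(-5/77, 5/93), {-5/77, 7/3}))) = Union(ProductSet({-67/4, -9/7, -9/65, -5/77, 5/93}, Interval.Lopen(-9/65, -5/77)), ProductSet(Interval.open(-5/77, 5/93), {-5/77}))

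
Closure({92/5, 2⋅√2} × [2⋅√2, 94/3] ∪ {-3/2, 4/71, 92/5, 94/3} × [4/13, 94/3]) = ({-3/2, 4/71, 92/5, 94/3} × [4/13, 94/3]) ∪ ({92/5, 2⋅√2} × [2⋅√2, 94/3])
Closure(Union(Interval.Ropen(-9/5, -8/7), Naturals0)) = Union(Complement(Naturals0, Interval.open(-9/5, -8/7)), Interval(-9/5, -8/7), Naturals0)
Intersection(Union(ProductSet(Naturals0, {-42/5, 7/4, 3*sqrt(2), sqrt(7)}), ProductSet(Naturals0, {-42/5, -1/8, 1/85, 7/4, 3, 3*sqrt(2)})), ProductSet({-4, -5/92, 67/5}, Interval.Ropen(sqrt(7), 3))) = EmptySet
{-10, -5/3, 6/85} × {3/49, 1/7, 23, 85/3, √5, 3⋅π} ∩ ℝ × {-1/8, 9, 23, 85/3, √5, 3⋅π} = {-10, -5/3, 6/85} × {23, 85/3, √5, 3⋅π}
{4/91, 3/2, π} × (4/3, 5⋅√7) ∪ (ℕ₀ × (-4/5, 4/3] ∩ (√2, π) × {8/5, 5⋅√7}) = {4/91, 3/2, π} × (4/3, 5⋅√7)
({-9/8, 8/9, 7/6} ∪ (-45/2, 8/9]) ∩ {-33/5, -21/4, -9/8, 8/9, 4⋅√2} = {-33/5, -21/4, -9/8, 8/9}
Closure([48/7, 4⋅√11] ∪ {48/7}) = [48/7, 4⋅√11]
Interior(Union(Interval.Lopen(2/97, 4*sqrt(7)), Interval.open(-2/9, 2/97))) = Union(Interval.open(-2/9, 2/97), Interval.open(2/97, 4*sqrt(7)))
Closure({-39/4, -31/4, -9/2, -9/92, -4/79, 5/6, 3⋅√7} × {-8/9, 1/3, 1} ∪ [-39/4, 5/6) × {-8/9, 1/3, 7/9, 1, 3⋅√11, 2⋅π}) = ({-39/4, -31/4, -9/2, -9/92, -4/79, 5/6, 3⋅√7} × {-8/9, 1/3, 1}) ∪ ([-39/4, 5/6] × {-8/9, 1/3, 7/9, 1, 3⋅√11, 2⋅π})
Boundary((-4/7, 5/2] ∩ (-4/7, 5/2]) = {-4/7, 5/2}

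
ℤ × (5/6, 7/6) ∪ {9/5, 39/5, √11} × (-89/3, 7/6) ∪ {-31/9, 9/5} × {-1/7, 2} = ({-31/9, 9/5} × {-1/7, 2}) ∪ (ℤ × (5/6, 7/6)) ∪ ({9/5, 39/5, √11} × (-89/3, 7/6))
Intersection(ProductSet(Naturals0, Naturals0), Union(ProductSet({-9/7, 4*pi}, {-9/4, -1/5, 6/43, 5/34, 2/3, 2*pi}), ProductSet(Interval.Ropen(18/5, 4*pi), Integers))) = ProductSet(Range(4, 13, 1), Naturals0)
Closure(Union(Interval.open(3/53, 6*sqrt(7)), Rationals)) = Union(Interval(-oo, oo), Rationals)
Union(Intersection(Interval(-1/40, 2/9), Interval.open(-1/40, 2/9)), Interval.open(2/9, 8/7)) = Union(Interval.open(-1/40, 2/9), Interval.open(2/9, 8/7))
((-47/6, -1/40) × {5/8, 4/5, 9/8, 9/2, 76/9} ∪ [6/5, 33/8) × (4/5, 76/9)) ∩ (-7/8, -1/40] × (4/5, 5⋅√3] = (-7/8, -1/40) × {9/8, 9/2, 76/9}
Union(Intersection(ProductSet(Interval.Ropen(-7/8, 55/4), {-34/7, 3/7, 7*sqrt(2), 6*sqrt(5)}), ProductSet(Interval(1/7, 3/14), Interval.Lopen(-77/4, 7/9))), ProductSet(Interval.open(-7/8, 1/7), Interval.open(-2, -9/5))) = Union(ProductSet(Interval.open(-7/8, 1/7), Interval.open(-2, -9/5)), ProductSet(Interval(1/7, 3/14), {-34/7, 3/7}))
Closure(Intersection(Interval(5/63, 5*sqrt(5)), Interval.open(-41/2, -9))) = EmptySet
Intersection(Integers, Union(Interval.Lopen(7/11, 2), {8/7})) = Range(1, 3, 1)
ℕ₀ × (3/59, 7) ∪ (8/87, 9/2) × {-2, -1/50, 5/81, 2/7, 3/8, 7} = (ℕ₀ × (3/59, 7)) ∪ ((8/87, 9/2) × {-2, -1/50, 5/81, 2/7, 3/8, 7})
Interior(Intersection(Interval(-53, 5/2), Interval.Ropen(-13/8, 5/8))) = Interval.open(-13/8, 5/8)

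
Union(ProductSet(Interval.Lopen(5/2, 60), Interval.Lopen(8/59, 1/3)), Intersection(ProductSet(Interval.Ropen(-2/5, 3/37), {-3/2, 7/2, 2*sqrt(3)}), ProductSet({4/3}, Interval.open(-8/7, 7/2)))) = ProductSet(Interval.Lopen(5/2, 60), Interval.Lopen(8/59, 1/3))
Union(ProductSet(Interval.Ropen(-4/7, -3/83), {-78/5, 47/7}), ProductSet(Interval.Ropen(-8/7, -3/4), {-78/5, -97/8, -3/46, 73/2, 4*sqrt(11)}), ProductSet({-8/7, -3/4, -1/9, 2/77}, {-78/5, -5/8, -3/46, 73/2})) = Union(ProductSet({-8/7, -3/4, -1/9, 2/77}, {-78/5, -5/8, -3/46, 73/2}), ProductSet(Interval.Ropen(-8/7, -3/4), {-78/5, -97/8, -3/46, 73/2, 4*sqrt(11)}), ProductSet(Interval.Ropen(-4/7, -3/83), {-78/5, 47/7}))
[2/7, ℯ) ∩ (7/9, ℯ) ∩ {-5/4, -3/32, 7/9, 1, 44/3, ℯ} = {1}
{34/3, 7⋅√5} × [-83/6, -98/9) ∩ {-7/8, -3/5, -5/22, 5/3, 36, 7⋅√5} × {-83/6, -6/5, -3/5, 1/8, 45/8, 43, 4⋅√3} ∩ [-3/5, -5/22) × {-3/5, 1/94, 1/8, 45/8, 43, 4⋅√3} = ∅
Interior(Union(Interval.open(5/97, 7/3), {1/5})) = Interval.open(5/97, 7/3)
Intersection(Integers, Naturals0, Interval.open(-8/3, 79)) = Range(0, 79, 1)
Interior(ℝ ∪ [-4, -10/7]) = (-∞, ∞)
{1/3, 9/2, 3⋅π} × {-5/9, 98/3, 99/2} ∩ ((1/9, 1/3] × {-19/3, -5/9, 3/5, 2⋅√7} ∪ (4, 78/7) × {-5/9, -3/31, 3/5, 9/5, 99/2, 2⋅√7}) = ({1/3} × {-5/9}) ∪ ({9/2, 3⋅π} × {-5/9, 99/2})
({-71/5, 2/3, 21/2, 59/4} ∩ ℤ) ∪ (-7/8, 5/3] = (-7/8, 5/3]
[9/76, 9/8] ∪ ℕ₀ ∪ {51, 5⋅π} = ℕ₀ ∪ [9/76, 9/8] ∪ {5⋅π}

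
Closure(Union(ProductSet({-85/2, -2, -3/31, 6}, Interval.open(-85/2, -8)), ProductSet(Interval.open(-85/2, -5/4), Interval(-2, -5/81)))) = Union(ProductSet({-85/2, -2, -3/31, 6}, Interval(-85/2, -8)), ProductSet(Interval(-85/2, -5/4), Interval(-2, -5/81)))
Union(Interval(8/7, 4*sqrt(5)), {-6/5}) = Union({-6/5}, Interval(8/7, 4*sqrt(5)))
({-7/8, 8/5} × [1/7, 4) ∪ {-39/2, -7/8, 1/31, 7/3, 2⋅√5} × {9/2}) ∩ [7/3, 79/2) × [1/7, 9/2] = {7/3, 2⋅√5} × {9/2}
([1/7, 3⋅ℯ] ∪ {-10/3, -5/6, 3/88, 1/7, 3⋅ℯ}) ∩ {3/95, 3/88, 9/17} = {3/88, 9/17}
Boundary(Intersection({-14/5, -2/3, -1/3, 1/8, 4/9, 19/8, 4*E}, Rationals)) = {-14/5, -2/3, -1/3, 1/8, 4/9, 19/8}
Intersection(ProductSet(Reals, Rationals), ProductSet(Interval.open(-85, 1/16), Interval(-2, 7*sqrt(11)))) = ProductSet(Interval.open(-85, 1/16), Intersection(Interval(-2, 7*sqrt(11)), Rationals))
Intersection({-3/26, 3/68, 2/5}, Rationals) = {-3/26, 3/68, 2/5}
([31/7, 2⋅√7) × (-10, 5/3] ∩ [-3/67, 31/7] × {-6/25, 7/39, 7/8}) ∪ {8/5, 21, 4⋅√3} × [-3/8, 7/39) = ({31/7} × {-6/25, 7/39, 7/8}) ∪ ({8/5, 21, 4⋅√3} × [-3/8, 7/39))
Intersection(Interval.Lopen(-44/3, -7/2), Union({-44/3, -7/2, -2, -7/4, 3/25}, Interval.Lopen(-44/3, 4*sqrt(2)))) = Interval.Lopen(-44/3, -7/2)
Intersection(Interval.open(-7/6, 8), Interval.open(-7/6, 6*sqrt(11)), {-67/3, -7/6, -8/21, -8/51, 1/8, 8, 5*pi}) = {-8/21, -8/51, 1/8}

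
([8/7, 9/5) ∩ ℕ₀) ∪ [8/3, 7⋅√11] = [8/3, 7⋅√11]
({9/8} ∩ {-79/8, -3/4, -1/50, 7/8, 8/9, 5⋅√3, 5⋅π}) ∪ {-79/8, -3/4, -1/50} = {-79/8, -3/4, -1/50}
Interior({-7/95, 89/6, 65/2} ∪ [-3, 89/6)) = (-3, 89/6)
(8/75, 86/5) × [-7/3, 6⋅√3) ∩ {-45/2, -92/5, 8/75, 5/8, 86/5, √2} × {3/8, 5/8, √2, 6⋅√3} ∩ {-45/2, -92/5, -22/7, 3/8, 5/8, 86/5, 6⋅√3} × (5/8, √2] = {5/8} × {√2}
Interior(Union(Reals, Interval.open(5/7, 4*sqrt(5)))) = Interval(-oo, oo)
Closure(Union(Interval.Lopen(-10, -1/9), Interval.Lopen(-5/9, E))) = Interval(-10, E)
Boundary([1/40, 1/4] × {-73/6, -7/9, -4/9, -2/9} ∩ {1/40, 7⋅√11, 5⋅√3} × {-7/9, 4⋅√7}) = {1/40} × {-7/9}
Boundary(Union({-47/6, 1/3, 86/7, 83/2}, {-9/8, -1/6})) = {-47/6, -9/8, -1/6, 1/3, 86/7, 83/2}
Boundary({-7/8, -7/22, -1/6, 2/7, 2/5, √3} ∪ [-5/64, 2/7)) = {-7/8, -7/22, -1/6, -5/64, 2/7, 2/5, √3}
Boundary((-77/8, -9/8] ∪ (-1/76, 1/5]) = {-77/8, -9/8, -1/76, 1/5}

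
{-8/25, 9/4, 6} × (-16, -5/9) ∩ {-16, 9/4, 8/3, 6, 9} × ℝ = {9/4, 6} × (-16, -5/9)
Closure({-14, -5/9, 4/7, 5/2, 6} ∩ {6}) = {6}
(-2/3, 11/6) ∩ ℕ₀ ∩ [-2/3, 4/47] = {0}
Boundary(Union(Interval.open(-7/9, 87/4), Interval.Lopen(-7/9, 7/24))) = {-7/9, 87/4}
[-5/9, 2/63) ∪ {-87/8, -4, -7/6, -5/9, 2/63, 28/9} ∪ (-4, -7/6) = {-87/8, 28/9} ∪ [-4, -7/6] ∪ [-5/9, 2/63]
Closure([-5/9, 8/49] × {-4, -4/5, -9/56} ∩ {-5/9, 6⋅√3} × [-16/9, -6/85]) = {-5/9} × {-4/5, -9/56}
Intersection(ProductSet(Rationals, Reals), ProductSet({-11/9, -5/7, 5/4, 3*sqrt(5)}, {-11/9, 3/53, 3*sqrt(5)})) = ProductSet({-11/9, -5/7, 5/4}, {-11/9, 3/53, 3*sqrt(5)})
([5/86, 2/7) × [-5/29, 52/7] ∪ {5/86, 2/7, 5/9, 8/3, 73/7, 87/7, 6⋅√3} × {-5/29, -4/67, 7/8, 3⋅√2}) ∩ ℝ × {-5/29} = ([5/86, 2/7] ∪ {5/9, 8/3, 73/7, 87/7, 6⋅√3}) × {-5/29}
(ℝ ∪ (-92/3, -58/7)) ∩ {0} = {0}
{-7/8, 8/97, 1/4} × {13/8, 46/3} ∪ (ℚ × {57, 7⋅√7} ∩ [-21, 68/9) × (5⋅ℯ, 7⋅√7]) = ({-7/8, 8/97, 1/4} × {13/8, 46/3}) ∪ ((ℚ ∩ [-21, 68/9)) × {7⋅√7})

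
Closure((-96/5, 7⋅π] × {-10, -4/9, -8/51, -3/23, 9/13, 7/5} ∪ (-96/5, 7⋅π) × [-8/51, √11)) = ([-96/5, 7⋅π] × {-10, -4/9, -8/51, √11}) ∪ ((-96/5, 7⋅π] × {-10, -4/9, -8/51, -3/23, 9/13, 7/5}) ∪ ((-96/5, 7⋅π) × [-8/51, √11)) ∪ ({-96/5, 7⋅π} × ({-10, -4/9} ∪ [-8/51, √11]))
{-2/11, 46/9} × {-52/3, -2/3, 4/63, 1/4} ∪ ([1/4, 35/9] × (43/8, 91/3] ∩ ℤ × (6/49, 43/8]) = {-2/11, 46/9} × {-52/3, -2/3, 4/63, 1/4}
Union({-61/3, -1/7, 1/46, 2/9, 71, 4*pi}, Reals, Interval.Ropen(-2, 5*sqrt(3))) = Interval(-oo, oo)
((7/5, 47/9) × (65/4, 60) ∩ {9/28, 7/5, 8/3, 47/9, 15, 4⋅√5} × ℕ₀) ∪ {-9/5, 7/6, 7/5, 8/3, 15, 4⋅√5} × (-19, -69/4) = ({8/3} × {17, 18, …, 59}) ∪ ({-9/5, 7/6, 7/5, 8/3, 15, 4⋅√5} × (-19, -69/4))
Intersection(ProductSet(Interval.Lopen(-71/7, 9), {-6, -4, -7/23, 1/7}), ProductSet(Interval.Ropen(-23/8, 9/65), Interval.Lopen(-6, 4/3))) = ProductSet(Interval.Ropen(-23/8, 9/65), {-4, -7/23, 1/7})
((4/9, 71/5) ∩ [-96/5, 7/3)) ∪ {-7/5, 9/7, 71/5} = {-7/5, 71/5} ∪ (4/9, 7/3)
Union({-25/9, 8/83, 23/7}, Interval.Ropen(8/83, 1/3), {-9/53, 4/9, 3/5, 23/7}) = Union({-25/9, -9/53, 4/9, 3/5, 23/7}, Interval.Ropen(8/83, 1/3))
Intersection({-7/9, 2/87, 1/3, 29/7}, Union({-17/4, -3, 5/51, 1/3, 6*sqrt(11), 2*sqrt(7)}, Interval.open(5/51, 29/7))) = {1/3}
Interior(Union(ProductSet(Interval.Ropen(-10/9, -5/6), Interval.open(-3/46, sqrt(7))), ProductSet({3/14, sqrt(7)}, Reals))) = ProductSet(Interval.open(-10/9, -5/6), Interval.open(-3/46, sqrt(7)))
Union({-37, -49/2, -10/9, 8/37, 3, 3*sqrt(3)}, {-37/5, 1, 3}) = {-37, -49/2, -37/5, -10/9, 8/37, 1, 3, 3*sqrt(3)}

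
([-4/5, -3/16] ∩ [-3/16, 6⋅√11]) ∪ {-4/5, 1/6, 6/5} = {-4/5, -3/16, 1/6, 6/5}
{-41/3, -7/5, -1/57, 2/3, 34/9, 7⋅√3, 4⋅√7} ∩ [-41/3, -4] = {-41/3}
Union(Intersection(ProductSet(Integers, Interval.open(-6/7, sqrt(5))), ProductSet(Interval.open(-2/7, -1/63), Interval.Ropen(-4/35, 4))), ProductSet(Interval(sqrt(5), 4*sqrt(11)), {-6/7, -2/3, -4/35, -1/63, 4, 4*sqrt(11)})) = ProductSet(Interval(sqrt(5), 4*sqrt(11)), {-6/7, -2/3, -4/35, -1/63, 4, 4*sqrt(11)})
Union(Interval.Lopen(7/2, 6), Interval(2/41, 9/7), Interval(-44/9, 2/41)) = Union(Interval(-44/9, 9/7), Interval.Lopen(7/2, 6))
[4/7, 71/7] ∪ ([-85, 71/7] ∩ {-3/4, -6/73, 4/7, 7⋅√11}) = {-3/4, -6/73} ∪ [4/7, 71/7]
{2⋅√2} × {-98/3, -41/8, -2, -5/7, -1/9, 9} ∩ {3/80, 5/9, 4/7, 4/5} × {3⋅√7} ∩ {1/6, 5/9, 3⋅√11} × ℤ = ∅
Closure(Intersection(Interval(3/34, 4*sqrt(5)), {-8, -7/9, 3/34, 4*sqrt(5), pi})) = {3/34, 4*sqrt(5), pi}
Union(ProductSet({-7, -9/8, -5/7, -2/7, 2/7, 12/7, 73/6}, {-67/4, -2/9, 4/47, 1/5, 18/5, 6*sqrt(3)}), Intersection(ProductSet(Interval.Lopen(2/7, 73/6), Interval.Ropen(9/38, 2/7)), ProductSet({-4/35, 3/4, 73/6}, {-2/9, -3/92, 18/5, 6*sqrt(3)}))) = ProductSet({-7, -9/8, -5/7, -2/7, 2/7, 12/7, 73/6}, {-67/4, -2/9, 4/47, 1/5, 18/5, 6*sqrt(3)})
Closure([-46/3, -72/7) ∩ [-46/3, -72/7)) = [-46/3, -72/7]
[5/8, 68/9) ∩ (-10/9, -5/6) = ∅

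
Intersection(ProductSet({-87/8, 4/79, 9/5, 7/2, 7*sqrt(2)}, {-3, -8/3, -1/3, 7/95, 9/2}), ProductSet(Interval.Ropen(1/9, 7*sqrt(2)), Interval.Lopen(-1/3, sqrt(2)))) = ProductSet({9/5, 7/2}, {7/95})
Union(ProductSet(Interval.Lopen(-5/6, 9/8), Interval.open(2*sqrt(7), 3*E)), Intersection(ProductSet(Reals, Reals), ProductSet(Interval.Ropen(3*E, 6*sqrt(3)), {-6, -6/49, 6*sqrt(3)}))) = Union(ProductSet(Interval.Lopen(-5/6, 9/8), Interval.open(2*sqrt(7), 3*E)), ProductSet(Interval.Ropen(3*E, 6*sqrt(3)), {-6, -6/49, 6*sqrt(3)}))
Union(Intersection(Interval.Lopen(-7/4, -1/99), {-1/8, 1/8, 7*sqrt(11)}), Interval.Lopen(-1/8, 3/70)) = Interval(-1/8, 3/70)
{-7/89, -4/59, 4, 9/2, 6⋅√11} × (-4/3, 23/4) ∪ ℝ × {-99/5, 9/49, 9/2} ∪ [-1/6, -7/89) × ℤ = (ℝ × {-99/5, 9/49, 9/2}) ∪ ([-1/6, -7/89) × ℤ) ∪ ({-7/89, -4/59, 4, 9/2, 6⋅√11} × (-4/3, 23/4))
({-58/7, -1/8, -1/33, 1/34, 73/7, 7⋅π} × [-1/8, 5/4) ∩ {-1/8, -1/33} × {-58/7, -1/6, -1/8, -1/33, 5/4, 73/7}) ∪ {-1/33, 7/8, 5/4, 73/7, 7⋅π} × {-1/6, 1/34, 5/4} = ({-1/8, -1/33} × {-1/8, -1/33}) ∪ ({-1/33, 7/8, 5/4, 73/7, 7⋅π} × {-1/6, 1/34, 5/4})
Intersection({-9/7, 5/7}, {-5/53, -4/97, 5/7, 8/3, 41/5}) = {5/7}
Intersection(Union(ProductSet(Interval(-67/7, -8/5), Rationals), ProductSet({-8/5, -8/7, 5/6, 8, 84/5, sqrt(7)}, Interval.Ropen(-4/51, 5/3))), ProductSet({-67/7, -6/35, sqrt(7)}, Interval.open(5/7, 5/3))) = Union(ProductSet({-67/7}, Intersection(Interval.open(5/7, 5/3), Rationals)), ProductSet({sqrt(7)}, Interval.open(5/7, 5/3)))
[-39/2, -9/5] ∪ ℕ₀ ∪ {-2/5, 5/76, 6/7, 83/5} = [-39/2, -9/5] ∪ {-2/5, 5/76, 6/7, 83/5} ∪ ℕ₀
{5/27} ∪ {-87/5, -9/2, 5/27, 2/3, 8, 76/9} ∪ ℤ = ℤ ∪ {-87/5, -9/2, 5/27, 2/3, 76/9}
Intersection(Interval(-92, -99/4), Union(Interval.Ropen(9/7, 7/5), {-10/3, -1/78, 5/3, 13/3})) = EmptySet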